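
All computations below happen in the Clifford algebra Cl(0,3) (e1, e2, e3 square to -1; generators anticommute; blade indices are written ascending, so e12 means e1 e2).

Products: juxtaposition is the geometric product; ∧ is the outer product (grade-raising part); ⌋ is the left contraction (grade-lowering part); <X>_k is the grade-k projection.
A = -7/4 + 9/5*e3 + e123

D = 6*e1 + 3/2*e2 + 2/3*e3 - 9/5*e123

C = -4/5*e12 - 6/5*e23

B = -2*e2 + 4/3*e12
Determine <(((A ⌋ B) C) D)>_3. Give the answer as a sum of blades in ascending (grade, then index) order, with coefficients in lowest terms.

step 1: 7/2*e2 - 7/3*e12
step 2: -28/15 - 14/5*e1 + 21/5*e3 - 14/5*e13
step 3: 14 - 28/3*e1 + 56/25*e2 - 812/45*e3 + 84/25*e12 - 406/15*e13 - 567/50*e23 + 189/25*e123
step 4: 189/25*e123
Answer: 189/25*e123


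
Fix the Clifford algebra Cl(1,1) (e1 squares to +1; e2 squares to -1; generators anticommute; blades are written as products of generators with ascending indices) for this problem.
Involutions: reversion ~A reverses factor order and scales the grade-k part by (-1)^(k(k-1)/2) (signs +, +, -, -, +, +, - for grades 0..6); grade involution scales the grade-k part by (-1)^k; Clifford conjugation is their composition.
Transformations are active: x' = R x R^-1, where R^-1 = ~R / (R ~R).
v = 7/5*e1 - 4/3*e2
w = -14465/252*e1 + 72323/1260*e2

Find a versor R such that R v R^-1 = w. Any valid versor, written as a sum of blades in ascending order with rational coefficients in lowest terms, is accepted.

Take R = v + w = -70561/1260*e1 + 70643/1260*e2. Because q(v) = q(w) = 41/225, conjugation by R sends v exactly to w.
Answer: -70561/1260*e1 + 70643/1260*e2


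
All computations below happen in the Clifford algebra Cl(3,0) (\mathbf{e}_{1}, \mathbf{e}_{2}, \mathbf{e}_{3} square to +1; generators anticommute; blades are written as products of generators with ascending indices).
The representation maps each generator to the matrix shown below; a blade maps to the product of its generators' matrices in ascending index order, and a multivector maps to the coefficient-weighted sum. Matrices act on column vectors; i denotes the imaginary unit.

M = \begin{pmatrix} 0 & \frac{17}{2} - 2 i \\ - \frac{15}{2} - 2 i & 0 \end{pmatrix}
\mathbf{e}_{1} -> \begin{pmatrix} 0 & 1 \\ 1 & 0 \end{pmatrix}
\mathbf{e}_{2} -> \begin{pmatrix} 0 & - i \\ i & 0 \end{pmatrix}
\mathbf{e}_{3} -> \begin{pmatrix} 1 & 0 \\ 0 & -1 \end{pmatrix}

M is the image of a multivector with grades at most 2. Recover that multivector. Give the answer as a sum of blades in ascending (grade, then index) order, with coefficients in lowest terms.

Method: 1, rho(e_{1}), rho(e_{2}), rho(e_{3}) form a trace-orthogonal basis of the 2x2 complex matrices (tr(X Y) = 2 if X = Y, else 0), so M = m0*1 + m1*rho(e_{1}) + m2*rho(e_{2}) + m3*rho(e_{3}) with m0 = tr(M)/2 = 0, m1 = tr(M rho(e_{1}))/2 = \frac{1}{2} - 2 i, m2 = tr(M rho(e_{2}))/2 = 8 i, m3 = tr(M rho(e_{3}))/2 = 0.
Multiplying table entries, the bivector images are rho(e_{1} e_{2}) = i*rho(e_{3}), rho(e_{1} e_{3}) = -i*rho(e_{2}), rho(e_{2} e_{3}) = i*rho(e_{1}); with real blade coefficients the real parts of m0..m3 are the coefficients of 1, e_{1}, e_{2}, e_{3} and the imaginary parts give the bivectors (e_{2} e_{3}: Im m1, e_{1} e_{3}: -Im m2, e_{1} e_{2}: Im m3).
Answer: \frac{1}{2} e_{1} - 8 e_{1} e_{3} - 2 e_{2} e_{3}


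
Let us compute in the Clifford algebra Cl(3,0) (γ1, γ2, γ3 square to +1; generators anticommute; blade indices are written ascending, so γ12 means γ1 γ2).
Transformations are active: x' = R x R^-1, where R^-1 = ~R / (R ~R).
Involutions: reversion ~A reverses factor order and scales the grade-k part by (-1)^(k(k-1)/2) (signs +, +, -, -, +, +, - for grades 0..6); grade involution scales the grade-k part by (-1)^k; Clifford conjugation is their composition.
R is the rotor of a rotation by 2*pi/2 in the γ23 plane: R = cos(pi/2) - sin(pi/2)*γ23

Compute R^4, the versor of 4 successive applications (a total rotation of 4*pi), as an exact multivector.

Because a rotor carries half the rotation angle, composing 4 copies of this γ23-plane rotor multiplies the phase: 4*(pi/2) = 2*pi, hence R^4 = cos(2*pi) - sin(2*pi)*γ23.
cos(2*pi) = 1 and sin(2*pi) = 0, so R^4 = 1. The total rotation 4*pi is 2 full turns, so every vector returns to itself, yet the rotor is +1, back on the identity sheet (an even number of 2*pi turns).
Answer: 1


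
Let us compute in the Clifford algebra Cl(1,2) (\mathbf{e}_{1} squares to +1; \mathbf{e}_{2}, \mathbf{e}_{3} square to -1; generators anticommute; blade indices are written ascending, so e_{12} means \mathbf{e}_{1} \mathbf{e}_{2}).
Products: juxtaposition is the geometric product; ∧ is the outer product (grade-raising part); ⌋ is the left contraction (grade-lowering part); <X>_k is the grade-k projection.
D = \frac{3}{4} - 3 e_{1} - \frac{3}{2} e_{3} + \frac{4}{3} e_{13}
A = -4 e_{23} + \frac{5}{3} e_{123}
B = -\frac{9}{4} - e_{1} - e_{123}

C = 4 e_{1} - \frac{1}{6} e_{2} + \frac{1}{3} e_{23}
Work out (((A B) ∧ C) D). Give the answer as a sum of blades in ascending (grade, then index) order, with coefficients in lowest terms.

step 1: \frac{5}{3} - 4 e_{1} + \frac{22}{3} e_{23} + \frac{1}{4} e_{123}
step 2: \frac{20}{3} e_{1} - \frac{5}{18} e_{2} + \frac{2}{3} e_{12} + \frac{5}{9} e_{23} + 28 e_{123}
step 3: -20 + 5 e_{1} - \frac{833}{24} e_{2} + \frac{80}{9} e_{3} + \frac{1105}{27} e_{12} - 10 e_{13} - \frac{1513}{18} e_{23} + \frac{505}{27} e_{123}
Answer: -20 + 5 e_{1} - \frac{833}{24} e_{2} + \frac{80}{9} e_{3} + \frac{1105}{27} e_{12} - 10 e_{13} - \frac{1513}{18} e_{23} + \frac{505}{27} e_{123}


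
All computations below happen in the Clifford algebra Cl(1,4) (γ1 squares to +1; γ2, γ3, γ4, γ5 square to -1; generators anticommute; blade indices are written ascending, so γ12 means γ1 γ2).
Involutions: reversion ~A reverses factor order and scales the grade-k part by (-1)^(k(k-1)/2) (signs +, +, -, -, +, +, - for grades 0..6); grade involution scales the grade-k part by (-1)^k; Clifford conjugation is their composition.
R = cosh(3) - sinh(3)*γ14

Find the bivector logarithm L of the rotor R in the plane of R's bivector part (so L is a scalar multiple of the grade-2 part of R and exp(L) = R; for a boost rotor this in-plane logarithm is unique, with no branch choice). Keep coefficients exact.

The scalar part of R is cosh(3), which determines |rapidity| via cosh; the sign lives in the bivector part, and pairing them (bivector part over sinh of the rapidity = the plane) gives the unique in-plane L = rapidity * plane.
Concretely: cosh(rapidity) = cosh(3) gives rapidity = ±3, and since rapidity/sinh(rapidity) is even the sign is immaterial: L = (rapidity/sinh(rapidity)) * <R>_2 = (3/sinh(3)) * <R>_2.
Answer: -3*γ14


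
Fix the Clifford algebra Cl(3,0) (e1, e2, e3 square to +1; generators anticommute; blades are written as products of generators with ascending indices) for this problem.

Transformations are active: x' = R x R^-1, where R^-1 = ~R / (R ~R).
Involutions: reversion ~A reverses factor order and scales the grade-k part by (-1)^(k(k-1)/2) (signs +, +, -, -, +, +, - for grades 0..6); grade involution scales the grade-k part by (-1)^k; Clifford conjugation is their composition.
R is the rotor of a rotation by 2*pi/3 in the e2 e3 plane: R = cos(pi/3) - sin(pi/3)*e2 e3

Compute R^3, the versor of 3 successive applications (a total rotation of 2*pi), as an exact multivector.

Half-angle bookkeeping: 3 applications in e2 e3 add up to rotor phase 3*pi/3 = pi, so R^3 = cos(pi) - sin(pi)*e2 e3.
cos(pi) = -1 and sin(pi) = 0, so R^3 = -1. The total rotation 2*pi is 1 full turn, so every vector returns to itself, yet the rotor is -1, on the OTHER sheet of the double cover (an odd number of 2*pi turns).
Answer: -1


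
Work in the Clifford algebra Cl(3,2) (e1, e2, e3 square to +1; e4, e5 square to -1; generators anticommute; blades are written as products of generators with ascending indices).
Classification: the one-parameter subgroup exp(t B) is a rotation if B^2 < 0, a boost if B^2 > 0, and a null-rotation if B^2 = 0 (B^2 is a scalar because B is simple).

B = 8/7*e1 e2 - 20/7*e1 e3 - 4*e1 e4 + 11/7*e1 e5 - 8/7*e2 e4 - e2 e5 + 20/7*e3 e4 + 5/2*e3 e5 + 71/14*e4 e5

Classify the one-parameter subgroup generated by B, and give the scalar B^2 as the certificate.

B^2 term by term: the squares give (8/7)^2*(e1 e2)^2 + (-20/7)^2*(e1 e3)^2 + (-4)^2*(e1 e4)^2 + (11/7)^2*(e1 e5)^2 + (-8/7)^2*(e2 e4)^2 + (-1)^2*(e2 e5)^2 + (20/7)^2*(e3 e4)^2 + (5/2)^2*(e3 e5)^2 + (71/14)^2*(e4 e5)^2 = 64/49*(-1) + 400/49*(-1) + 16*(+1) + 121/49*(+1) + 64/49*(+1) + 1*(+1) + 400/49*(+1) + 25/4*(+1) + 5041/196*(-1) = 0 (each basis 2-blade squares to minus the product of its generators' squares); cross terms between blades sharing an index anticommute and cancel; the commuting (index-disjoint) pairs give grade-4 terms 2*c*c'*(blade product), which cancel blade by blade — e1 e2 e3 e4: 320/49 - 320/49 = 0; e1 e2 e3 e5: 40/7 - 40/7 = 0; e1 e2 e4 e5: 568/49 - 8 - 176/49 = 0; e1 e3 e4 e5: -1420/49 + 20 + 440/49 = 0; e2 e3 e4 e5: 40/7 - 40/7 = 0 — confirming B is simple. So B^2 = 0.
Answer: null-rotation, certificate B^2 = 0. Check the certificate: B^2 = 0, and that sign is decisive whatever form B takes.


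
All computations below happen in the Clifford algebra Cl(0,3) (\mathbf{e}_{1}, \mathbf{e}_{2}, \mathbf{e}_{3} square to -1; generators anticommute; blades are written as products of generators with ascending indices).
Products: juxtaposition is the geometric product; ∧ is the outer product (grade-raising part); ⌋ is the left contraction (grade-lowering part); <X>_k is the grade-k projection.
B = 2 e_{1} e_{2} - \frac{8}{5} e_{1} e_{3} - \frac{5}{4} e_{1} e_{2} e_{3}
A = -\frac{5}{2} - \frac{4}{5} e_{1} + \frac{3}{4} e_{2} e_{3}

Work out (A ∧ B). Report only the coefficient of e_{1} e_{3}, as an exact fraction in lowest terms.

step 1: -5 e_{1} e_{2} + 4 e_{1} e_{3} + \frac{25}{8} e_{1} e_{2} e_{3}
Answer: 4


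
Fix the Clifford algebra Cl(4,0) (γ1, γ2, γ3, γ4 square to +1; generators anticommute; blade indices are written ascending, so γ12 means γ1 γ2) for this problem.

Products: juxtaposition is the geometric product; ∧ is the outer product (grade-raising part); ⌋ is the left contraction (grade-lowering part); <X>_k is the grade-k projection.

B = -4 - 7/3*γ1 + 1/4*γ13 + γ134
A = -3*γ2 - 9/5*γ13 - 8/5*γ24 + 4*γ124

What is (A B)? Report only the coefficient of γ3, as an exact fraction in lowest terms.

step 1: 9/20 + 12*γ2 - 21/5*γ3 + 9/5*γ4 - 7*γ12 + 36/5*γ13 - 4*γ23 - 44/15*γ24 + 47/20*γ123 - 184/15*γ124 - γ234 + 17/5*γ1234
Answer: -21/5


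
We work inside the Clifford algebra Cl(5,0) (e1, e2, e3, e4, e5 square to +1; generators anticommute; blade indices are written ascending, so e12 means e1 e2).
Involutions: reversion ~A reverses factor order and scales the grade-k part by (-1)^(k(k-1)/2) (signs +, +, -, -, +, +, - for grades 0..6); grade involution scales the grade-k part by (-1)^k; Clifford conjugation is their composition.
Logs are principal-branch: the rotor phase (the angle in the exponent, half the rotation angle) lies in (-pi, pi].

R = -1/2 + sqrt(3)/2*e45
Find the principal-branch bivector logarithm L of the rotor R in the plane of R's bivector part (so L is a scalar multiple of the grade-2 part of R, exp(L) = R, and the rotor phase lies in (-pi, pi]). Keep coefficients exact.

The scalar part of R is -1/2, which pins the rotor phase on the principal branch; dividing the bivector part by the sine of that phase recovers the unit plane, and L is the phase times that plane.
Concretely: cos(phase) = -1/2 gives phase = ±2*pi/3, and since phase/sin(phase) is even the sign is immaterial: L = (phase/sin(phase)) * <R>_2 = (4*sqrt(3)*pi/9) * <R>_2.
Answer: 2*pi/3*e45


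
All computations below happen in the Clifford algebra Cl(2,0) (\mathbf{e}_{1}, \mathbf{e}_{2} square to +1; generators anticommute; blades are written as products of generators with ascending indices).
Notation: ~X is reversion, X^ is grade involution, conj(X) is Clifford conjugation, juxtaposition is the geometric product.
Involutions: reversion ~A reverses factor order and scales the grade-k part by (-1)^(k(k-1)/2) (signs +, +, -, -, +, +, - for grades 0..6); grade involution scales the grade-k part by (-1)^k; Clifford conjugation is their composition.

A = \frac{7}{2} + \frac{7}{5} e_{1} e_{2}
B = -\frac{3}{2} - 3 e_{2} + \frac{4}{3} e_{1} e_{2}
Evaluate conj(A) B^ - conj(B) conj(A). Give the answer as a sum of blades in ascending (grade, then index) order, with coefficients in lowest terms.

first term: -\frac{203}{60} - \frac{21}{5} e_{1} + \frac{21}{2} e_{2} + \frac{203}{30} e_{1} e_{2}
second term: -\frac{427}{60} + \frac{21}{5} e_{1} + \frac{21}{2} e_{2} - \frac{77}{30} e_{1} e_{2}
Answer: \frac{56}{15} - \frac{42}{5} e_{1} + \frac{28}{3} e_{1} e_{2}


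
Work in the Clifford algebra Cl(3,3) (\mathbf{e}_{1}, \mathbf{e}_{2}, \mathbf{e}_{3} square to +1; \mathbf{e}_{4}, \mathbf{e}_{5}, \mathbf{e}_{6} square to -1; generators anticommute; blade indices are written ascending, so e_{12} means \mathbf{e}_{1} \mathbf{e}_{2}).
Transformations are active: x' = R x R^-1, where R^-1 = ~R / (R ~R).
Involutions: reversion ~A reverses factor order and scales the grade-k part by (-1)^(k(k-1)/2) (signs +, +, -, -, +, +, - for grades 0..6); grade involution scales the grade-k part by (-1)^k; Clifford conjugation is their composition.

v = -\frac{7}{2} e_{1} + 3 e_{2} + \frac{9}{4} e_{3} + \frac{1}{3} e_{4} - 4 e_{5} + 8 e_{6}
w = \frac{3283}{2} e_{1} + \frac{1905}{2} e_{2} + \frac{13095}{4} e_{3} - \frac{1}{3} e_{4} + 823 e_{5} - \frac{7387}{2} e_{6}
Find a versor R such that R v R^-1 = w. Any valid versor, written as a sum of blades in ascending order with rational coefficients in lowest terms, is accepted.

Since q(v) = q(w) = -\frac{7747}{144}, the sum R = v + w = 1638 e_{1} + \frac{1911}{2} e_{2} + 3276 e_{3} + 819 e_{5} - \frac{7371}{2} e_{6} does the job whenever invertible.
Answer: 1638 e_{1} + \frac{1911}{2} e_{2} + 3276 e_{3} + 819 e_{5} - \frac{7371}{2} e_{6}


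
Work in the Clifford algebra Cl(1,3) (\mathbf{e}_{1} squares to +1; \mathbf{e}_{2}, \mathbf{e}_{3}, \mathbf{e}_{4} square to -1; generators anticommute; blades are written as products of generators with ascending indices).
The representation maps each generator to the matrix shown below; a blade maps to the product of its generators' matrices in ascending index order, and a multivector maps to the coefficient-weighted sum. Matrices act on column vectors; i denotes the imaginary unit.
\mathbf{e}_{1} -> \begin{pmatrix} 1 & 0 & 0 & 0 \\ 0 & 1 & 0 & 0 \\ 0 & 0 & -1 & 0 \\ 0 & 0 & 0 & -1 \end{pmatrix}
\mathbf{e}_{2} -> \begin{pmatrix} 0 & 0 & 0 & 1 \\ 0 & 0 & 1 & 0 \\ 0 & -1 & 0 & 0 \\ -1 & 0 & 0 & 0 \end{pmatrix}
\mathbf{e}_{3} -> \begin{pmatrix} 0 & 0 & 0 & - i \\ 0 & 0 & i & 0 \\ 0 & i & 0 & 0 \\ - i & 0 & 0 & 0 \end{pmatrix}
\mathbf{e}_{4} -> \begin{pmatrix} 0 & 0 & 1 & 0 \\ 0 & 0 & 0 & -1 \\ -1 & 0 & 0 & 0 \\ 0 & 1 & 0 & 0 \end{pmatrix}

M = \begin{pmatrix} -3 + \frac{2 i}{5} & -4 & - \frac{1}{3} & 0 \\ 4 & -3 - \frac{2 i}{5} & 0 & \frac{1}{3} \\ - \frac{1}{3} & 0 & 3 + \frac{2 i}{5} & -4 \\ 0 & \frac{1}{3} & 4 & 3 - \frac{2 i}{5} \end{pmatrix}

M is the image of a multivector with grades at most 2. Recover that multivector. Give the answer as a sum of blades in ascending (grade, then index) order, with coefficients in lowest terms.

Method: the blade images are trace-orthogonal — tr(rho(e_A) rho(e_B)^-1) = 4 if A = B and 0 otherwise — and rho(e_A)^-1 = (e_A)^2 * rho(e_A) with (e_A)^2 = +1 or -1, so the coefficient of e_A in the preimage is (e_A)^2 * tr(M rho(e_A))/4.
Nonzero projections over blades of grade <= 2: e_{1}: (e_{1})^2 = +1, tr(M rho(e_{1})) = -12, coefficient -3; e_{1} e_{4}: (e_{1} e_{4})^2 = +1, tr(M rho(e_{1} e_{4})) = - \frac{4}{3}, coefficient -\frac{1}{3}; e_{2} e_{3}: (e_{2} e_{3})^2 = -1, tr(M rho(e_{2} e_{3})) = \frac{8}{5}, coefficient -\frac{2}{5}; e_{2} e_{4}: (e_{2} e_{4})^2 = -1, tr(M rho(e_{2} e_{4})) = 16, coefficient -4. Every other blade of grade <= 2 projects to 0.
Answer: -3 e_{1} - \frac{1}{3} e_{1} e_{4} - \frac{2}{5} e_{2} e_{3} - 4 e_{2} e_{4}


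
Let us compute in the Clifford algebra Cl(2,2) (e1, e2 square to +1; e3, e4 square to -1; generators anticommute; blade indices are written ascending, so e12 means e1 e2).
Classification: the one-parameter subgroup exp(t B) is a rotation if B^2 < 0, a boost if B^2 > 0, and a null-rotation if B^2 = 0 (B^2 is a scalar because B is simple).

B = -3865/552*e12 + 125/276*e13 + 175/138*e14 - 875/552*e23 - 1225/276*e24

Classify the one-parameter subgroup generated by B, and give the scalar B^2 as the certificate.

B^2 term by term: the squares give (-3865/552)^2*(e12)^2 + (125/276)^2*(e13)^2 + (175/138)^2*(e14)^2 + (-875/552)^2*(e23)^2 + (-1225/276)^2*(e24)^2 = 14938225/304704*(-1) + 15625/76176*(+1) + 30625/19044*(+1) + 765625/304704*(+1) + 1500625/76176*(+1) = -25 (each basis 2-blade squares to minus the product of its generators' squares); cross terms between blades sharing an index anticommute and cancel; the commuting (index-disjoint) pairs give grade-4 terms 2*c*c'*(blade product), which cancel blade by blade — e1234: 153125/38088 - 153125/38088 = 0 — confirming B is simple. So B^2 = -25.
Answer: rotation, certificate B^2 = -25. No conjugation can change B^2 = -25; the sign gives the class.


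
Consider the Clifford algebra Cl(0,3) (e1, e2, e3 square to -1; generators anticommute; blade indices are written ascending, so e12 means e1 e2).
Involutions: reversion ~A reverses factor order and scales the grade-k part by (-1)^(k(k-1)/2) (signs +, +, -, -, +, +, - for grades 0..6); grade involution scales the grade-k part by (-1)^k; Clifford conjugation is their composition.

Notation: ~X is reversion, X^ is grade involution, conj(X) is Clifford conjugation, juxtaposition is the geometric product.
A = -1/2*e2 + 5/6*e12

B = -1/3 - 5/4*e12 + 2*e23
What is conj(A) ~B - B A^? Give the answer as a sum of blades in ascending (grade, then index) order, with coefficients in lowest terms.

first term: 25/24 + 5/8*e1 - 1/6*e2 + e3 + 5/18*e12 - 5/3*e13
second term: 25/24 + 5/8*e1 - 1/6*e2 + e3 - 5/18*e12 + 5/3*e13
Answer: 5/9*e12 - 10/3*e13


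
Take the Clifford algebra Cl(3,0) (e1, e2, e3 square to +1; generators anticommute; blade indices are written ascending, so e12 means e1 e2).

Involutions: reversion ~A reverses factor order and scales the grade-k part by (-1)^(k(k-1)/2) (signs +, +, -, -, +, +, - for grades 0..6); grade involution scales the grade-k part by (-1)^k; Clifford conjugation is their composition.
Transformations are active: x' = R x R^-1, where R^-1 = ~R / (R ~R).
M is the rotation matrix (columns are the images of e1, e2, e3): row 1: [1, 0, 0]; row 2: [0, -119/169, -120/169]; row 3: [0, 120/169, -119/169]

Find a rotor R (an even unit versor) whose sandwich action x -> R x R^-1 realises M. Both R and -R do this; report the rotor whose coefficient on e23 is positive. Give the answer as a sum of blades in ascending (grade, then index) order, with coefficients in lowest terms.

Method: write R = a + b12*e12 + b13*e13 + b23*e23 with a^2 + b12^2 + b13^2 + b23^2 = 1 (so R^-1 = ~R). Expanding the columns R e_j ~R gives tr M = 4a^2 - 1 and, from the antisymmetric part, M21 - M12 = -4a*b12, M13 - M31 = 4a*b13, M32 - M23 = -4a*b23.
Here tr M = -69/169, so a^2 = (1 + tr M)/4 = 25/169 and a = ±5/13. Taking a = 5/13: M21 - M12 = 0, M13 - M31 = 0, M32 - M23 = 240/169, giving b12 = 0, b13 = 0, b23 = -12/13, i.e. R = 5/13 - 12/13*e23.
Its e23 coefficient is negative, so report the other preimage -R.
Answer: -5/13 + 12/13*e23. Note: both R and -R realise this M (trace -69/169); the covering map identifies them, and the e23-coefficient sign is the tie-breaker.


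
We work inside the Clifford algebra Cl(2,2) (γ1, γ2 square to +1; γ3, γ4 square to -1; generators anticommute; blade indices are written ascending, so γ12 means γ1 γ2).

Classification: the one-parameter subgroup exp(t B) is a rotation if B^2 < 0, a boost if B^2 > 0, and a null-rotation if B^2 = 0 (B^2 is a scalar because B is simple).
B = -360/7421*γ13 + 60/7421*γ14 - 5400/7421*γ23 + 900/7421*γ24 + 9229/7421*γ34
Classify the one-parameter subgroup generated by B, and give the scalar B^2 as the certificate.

B^2 term by term: the squares give (-360/7421)^2*(γ13)^2 + (60/7421)^2*(γ14)^2 + (-5400/7421)^2*(γ23)^2 + (900/7421)^2*(γ24)^2 + (9229/7421)^2*(γ34)^2 = 129600/55071241*(+1) + 3600/55071241*(+1) + 29160000/55071241*(+1) + 810000/55071241*(+1) + 85174441/55071241*(-1) = -1 (each basis 2-blade squares to minus the product of its generators' squares); cross terms between blades sharing an index anticommute and cancel; the commuting (index-disjoint) pairs give grade-4 terms 2*c*c'*(blade product), which cancel blade by blade — γ1234: 648000/55071241 - 648000/55071241 = 0 — confirming B is simple. So B^2 = -1.
Answer: rotation, certificate B^2 = -1. B^2 = -1 is basis-independent, so its sign is the whole story.


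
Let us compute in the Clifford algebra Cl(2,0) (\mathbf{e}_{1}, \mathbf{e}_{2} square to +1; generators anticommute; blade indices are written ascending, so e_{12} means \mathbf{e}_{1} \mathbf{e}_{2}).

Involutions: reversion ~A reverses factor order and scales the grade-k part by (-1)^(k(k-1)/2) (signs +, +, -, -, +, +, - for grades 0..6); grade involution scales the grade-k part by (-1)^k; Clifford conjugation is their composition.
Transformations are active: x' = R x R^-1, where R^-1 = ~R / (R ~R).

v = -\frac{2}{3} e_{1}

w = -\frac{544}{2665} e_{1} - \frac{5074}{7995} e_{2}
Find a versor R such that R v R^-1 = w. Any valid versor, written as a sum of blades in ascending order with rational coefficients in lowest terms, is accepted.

The midline construction: v and w both square to \frac{4}{9}, so reflecting in their sum -\frac{6962}{7995} e_{1} - \frac{5074}{7995} e_{2} exchanges them.
Answer: -\frac{6962}{7995} e_{1} - \frac{5074}{7995} e_{2}


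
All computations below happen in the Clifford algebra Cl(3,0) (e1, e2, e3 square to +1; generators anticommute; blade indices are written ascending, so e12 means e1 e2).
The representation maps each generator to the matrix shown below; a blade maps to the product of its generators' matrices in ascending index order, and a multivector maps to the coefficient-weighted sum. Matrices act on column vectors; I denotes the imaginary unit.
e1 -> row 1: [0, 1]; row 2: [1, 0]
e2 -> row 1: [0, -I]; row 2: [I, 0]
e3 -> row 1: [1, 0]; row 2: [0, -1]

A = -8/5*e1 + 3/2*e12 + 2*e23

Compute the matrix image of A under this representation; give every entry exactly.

Bivector images (products of the table entries): rho(e12) = rho(e1)rho(e2) = row 1: [I, 0]; row 2: [0, -I]; rho(e23) = rho(e2)rho(e3) = row 1: [0, I]; row 2: [I, 0].
M = (-8/5)*rho(e1) + (3/2)*rho(e12) + (2)*rho(e23), summed entrywise:
Answer: row 1: [3*I/2, -8/5 + 2*I]; row 2: [-8/5 + 2*I, -3*I/2]


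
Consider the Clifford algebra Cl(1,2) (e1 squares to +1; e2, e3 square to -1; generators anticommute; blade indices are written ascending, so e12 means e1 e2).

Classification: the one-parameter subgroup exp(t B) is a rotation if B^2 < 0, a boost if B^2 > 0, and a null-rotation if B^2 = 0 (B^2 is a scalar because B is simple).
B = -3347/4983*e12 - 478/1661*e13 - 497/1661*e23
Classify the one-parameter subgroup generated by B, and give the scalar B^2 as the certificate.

B^2 term by term: the squares give (-3347/4983)^2*(e12)^2 + (-478/1661)^2*(e13)^2 + (-497/1661)^2*(e23)^2 = 11202409/24830289*(+1) + 228484/2758921*(+1) + 247009/2758921*(-1) = 4/9 (each basis 2-blade squares to minus the product of its generators' squares); cross terms between blades sharing an index anticommute and cancel. So B^2 = 4/9.
Answer: boost, certificate B^2 = 4/9. Check the certificate: B^2 = 4/9, and that sign is decisive whatever form B takes.


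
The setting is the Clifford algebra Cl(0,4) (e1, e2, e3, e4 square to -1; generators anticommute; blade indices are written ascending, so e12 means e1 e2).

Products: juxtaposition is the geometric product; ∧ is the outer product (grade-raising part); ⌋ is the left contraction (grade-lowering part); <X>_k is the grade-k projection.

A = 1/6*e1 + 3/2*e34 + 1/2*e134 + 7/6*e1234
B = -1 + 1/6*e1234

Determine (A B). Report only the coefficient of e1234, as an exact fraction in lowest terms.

step 1: 7/36 - 1/6*e1 + 1/12*e2 - 1/4*e12 - 3/2*e34 - 1/2*e134 - 1/36*e234 - 7/6*e1234
Answer: -7/6


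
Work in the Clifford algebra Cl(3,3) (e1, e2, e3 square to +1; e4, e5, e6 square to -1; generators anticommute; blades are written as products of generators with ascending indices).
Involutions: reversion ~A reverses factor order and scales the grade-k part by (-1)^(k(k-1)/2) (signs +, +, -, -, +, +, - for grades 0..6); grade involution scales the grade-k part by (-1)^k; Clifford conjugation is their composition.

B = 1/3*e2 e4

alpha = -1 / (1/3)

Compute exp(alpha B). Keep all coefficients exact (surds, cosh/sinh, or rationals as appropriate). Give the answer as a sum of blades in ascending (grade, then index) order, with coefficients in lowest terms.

B^2 = (1/3)^2*(e2 e4)^2 = 1/9*(+1) = 1/9 (a basis 2-blade squares to minus the product of its generators' squares).
B^2 = 1/9 — since the square is positive, the closed form is hyperbolic: l = 1/3, alpha*l = -1, so exp(alpha B) = cosh(-1) + (sinh(-1)/(1/3))*B = cosh(1) + (-3*sinh(1))*B.
Answer: cosh(1) - sinh(1)*e2 e4


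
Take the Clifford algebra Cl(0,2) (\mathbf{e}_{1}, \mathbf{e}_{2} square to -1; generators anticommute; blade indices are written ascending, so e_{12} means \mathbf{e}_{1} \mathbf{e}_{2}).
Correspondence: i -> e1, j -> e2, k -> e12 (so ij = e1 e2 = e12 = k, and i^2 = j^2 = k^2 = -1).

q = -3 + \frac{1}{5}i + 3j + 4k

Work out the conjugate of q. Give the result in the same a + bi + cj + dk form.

In blades: q = -3 + \frac{1}{5} e_{1} + 3 e_{2} + 4 e_{12}.
Conjugation here is Clifford conjugation: the scalar is fixed and the grade-1 and grade-2 blades all flip sign, giving -3 - \frac{1}{5} e_{1} - 3 e_{2} - 4 e_{12}; translating back:
Answer: -3 - \frac{1}{5}i - 3j - 4k


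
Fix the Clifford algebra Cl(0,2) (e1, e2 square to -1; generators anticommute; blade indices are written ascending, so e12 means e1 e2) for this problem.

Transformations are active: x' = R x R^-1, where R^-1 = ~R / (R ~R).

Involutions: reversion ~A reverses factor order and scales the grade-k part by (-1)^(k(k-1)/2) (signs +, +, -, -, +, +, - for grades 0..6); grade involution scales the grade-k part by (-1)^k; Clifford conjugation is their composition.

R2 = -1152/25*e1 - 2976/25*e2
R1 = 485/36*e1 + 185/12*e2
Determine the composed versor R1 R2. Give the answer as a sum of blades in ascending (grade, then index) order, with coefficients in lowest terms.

Distribute over the terms of R1 (each basis-blade product reordered to ascending indices, repeated generators contracted through their squares):
(485/36*e1) R2 = 3104/5 - 24056/15*e12
(185/12*e2) R2 = 9176/5 + 3552/5*e12
Summing the partial products and collecting blades:
Answer: 2456 - 2680/3*e12


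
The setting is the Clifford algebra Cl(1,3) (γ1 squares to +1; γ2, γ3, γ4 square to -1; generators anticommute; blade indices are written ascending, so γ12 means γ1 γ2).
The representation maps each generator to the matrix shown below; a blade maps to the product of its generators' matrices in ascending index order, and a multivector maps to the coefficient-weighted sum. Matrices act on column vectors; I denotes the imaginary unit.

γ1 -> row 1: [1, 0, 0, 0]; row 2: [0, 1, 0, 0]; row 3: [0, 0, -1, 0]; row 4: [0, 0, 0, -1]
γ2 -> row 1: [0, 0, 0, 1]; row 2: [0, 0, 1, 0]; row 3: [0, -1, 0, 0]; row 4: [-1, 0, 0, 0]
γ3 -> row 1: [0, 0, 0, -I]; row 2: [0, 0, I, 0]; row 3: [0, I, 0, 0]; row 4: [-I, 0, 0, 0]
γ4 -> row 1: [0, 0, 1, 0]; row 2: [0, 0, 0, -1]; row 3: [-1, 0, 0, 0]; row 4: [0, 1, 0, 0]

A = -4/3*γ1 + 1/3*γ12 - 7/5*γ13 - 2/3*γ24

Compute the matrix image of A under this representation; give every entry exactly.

Bivector images (products of the table entries): rho(γ12) = rho(γ1)rho(γ2) = row 1: [0, 0, 0, 1]; row 2: [0, 0, 1, 0]; row 3: [0, 1, 0, 0]; row 4: [1, 0, 0, 0]; rho(γ13) = rho(γ1)rho(γ3) = row 1: [0, 0, 0, -I]; row 2: [0, 0, I, 0]; row 3: [0, -I, 0, 0]; row 4: [I, 0, 0, 0]; rho(γ24) = rho(γ2)rho(γ4) = row 1: [0, 1, 0, 0]; row 2: [-1, 0, 0, 0]; row 3: [0, 0, 0, 1]; row 4: [0, 0, -1, 0].
M = (-4/3)*rho(γ1) + (1/3)*rho(γ12) + (-7/5)*rho(γ13) + (-2/3)*rho(γ24), summed entrywise:
Answer: row 1: [-4/3, -2/3, 0, 1/3 + 7*I/5]; row 2: [2/3, -4/3, 1/3 - 7*I/5, 0]; row 3: [0, 1/3 + 7*I/5, 4/3, -2/3]; row 4: [1/3 - 7*I/5, 0, 2/3, 4/3]


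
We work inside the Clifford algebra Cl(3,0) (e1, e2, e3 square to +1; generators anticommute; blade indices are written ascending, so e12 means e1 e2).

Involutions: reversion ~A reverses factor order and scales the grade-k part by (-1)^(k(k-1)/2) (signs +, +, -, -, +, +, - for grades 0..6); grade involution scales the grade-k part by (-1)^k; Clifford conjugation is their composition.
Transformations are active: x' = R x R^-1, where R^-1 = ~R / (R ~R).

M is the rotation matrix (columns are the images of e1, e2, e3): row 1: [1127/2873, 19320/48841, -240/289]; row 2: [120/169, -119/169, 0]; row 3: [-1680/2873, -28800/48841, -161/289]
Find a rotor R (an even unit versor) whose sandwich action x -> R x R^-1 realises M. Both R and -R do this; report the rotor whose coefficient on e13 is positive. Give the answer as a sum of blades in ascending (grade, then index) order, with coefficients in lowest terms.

Method: write R = a + b12*e12 + b13*e13 + b23*e23 with a^2 + b12^2 + b13^2 + b23^2 = 1 (so R^-1 = ~R). Expanding the columns R e_j ~R gives tr M = 4a^2 - 1 and, from the antisymmetric part, M21 - M12 = -4a*b12, M13 - M31 = 4a*b13, M32 - M23 = -4a*b23.
Here tr M = -42441/48841, so a^2 = (1 + tr M)/4 = 1600/48841 and a = ±40/221. Taking a = 40/221: M21 - M12 = 15360/48841, M13 - M31 = -12000/48841, M32 - M23 = -28800/48841, giving b12 = -96/221, b13 = -75/221, b23 = 180/221, i.e. R = 40/221 - 96/221*e12 - 75/221*e13 + 180/221*e23.
Its e13 coefficient is negative, so report the other preimage -R.
Answer: -40/221 + 96/221*e12 + 75/221*e13 - 180/221*e23. Note: both R and -R realise this M (trace -42441/48841); the covering map identifies them, and the e13-coefficient sign is the tie-breaker.


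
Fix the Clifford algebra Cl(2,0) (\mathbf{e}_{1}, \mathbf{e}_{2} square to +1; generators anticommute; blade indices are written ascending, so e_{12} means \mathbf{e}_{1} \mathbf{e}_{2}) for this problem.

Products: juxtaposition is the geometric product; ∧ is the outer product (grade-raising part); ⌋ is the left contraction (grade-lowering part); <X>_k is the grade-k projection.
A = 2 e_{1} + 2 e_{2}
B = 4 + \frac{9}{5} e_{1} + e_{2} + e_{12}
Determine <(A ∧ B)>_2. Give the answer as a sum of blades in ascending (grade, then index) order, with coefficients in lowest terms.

step 1: 8 e_{1} + 8 e_{2} - \frac{8}{5} e_{12}
step 2: -\frac{8}{5} e_{12}
Answer: -\frac{8}{5} e_{12}


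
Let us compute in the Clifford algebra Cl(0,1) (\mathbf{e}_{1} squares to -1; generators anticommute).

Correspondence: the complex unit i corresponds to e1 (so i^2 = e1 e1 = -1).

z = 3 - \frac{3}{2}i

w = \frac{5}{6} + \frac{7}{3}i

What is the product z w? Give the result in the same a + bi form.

In blades: z = 3 - \frac{3}{2} e_{1}, w = \frac{5}{6} + \frac{7}{3} e_{1}.
Distribute z over w term by term (generator squares from the signature, products reordered to ascending indices): (3)*w = \frac{5}{2} + 7 e_{1}; (-\frac{3}{2} e_{1})*w = \frac{7}{2} - \frac{5}{4} e_{1}.
Sum: 6 + \frac{23}{4} e_{1}; translating back through the correspondence:
Answer: 6 + \frac{23}{4}i


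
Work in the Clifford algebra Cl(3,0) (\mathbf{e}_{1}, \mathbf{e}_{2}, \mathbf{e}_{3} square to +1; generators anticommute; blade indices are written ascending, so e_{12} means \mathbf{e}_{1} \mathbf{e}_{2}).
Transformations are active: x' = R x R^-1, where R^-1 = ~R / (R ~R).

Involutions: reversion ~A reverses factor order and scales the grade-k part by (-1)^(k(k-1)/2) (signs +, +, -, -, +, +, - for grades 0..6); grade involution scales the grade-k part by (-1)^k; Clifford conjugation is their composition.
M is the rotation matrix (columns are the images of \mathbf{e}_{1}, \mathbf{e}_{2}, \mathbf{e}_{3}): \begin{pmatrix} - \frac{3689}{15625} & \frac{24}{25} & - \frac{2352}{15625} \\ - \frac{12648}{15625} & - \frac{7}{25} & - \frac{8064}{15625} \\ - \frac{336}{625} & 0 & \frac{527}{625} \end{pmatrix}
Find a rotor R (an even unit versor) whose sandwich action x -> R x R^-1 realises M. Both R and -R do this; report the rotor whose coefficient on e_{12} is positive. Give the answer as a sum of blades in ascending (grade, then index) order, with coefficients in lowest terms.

Method: write R = a + b12*e_{12} + b13*e_{13} + b23*e_{23} with a^2 + b12^2 + b13^2 + b23^2 = 1 (so R^-1 = ~R). Expanding the columns R e_j ~R gives tr M = 4a^2 - 1 and, from the antisymmetric part, M21 - M12 = -4a*b12, M13 - M31 = 4a*b13, M32 - M23 = -4a*b23.
Here tr M = \frac{5111}{15625}, so a^2 = (1 + tr M)/4 = \frac{5184}{15625} and a = ±\frac{72}{125}. Taking a = \frac{72}{125}: M21 - M12 = -\frac{27648}{15625}, M13 - M31 = \frac{6048}{15625}, M32 - M23 = \frac{8064}{15625}, giving b12 = \frac{96}{125}, b13 = \frac{21}{125}, b23 = -\frac{28}{125}, i.e. R = \frac{72}{125} + \frac{96}{125} e_{12} + \frac{21}{125} e_{13} - \frac{28}{125} e_{23}.
Its e_{12} coefficient is already positive.
Answer: \frac{72}{125} + \frac{96}{125} e_{12} + \frac{21}{125} e_{13} - \frac{28}{125} e_{23}. Key observation: the double cover Spin(3) -> SO(3) sends R and -R to the same matrix (trace \frac{5111}{15625} here), so the stated sign of the e_{12} coefficient is what selects one sheet.


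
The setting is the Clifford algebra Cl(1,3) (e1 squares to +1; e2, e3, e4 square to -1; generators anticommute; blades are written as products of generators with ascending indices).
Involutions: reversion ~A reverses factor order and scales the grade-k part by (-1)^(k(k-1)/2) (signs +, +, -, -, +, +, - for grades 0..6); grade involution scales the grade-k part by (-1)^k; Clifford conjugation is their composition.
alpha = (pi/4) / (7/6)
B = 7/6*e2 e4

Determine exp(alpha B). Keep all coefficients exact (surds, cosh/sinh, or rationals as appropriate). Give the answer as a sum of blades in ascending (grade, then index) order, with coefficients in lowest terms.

B^2 = (7/6)^2*(e2 e4)^2 = 49/36*(-1) = -49/36 (a basis 2-blade squares to minus the product of its generators' squares).
B^2 = -49/36 — since the square is negative, the closed form is circular: l = 7/6, alpha*l = pi/4, so exp(alpha B) = cos(pi/4) + (sin(pi/4)/(7/6))*B = sqrt(2)/2 + (3*sqrt(2)/7)*B.
Answer: sqrt(2)/2 + sqrt(2)/2*e2 e4


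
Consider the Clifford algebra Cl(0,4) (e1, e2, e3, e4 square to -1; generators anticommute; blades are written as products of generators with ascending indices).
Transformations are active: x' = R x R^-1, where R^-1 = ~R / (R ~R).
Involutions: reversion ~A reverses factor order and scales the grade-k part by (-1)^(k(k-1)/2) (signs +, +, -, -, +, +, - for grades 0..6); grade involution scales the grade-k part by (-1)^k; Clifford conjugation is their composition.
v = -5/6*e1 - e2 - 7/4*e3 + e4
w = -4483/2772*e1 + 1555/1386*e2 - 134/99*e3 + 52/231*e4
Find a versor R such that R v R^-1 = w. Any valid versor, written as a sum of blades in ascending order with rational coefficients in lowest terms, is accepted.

Take R = v + w = -6793/2772*e1 + 169/1386*e2 - 1229/396*e3 + 283/231*e4. Because q(v) = q(w) = -829/144, conjugation by R sends v exactly to w.
Answer: -6793/2772*e1 + 169/1386*e2 - 1229/396*e3 + 283/231*e4


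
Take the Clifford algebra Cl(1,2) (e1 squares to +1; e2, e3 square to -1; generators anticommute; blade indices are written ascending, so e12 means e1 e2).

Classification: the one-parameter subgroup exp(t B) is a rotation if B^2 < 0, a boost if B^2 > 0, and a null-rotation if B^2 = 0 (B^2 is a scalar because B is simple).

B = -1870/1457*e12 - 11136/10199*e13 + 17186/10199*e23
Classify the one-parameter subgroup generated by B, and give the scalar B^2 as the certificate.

B^2 term by term: the squares give (-1870/1457)^2*(e12)^2 + (-11136/10199)^2*(e13)^2 + (17186/10199)^2*(e23)^2 = 3496900/2122849*(+1) + 124010496/104019601*(+1) + 295358596/104019601*(-1) = 0 (each basis 2-blade squares to minus the product of its generators' squares); cross terms between blades sharing an index anticommute and cancel. So B^2 = 0.
Answer: null-rotation, certificate B^2 = 0. Note: conjugating B changes its blade decomposition but never the scalar B^2 = 0, whose sign settles the classification.


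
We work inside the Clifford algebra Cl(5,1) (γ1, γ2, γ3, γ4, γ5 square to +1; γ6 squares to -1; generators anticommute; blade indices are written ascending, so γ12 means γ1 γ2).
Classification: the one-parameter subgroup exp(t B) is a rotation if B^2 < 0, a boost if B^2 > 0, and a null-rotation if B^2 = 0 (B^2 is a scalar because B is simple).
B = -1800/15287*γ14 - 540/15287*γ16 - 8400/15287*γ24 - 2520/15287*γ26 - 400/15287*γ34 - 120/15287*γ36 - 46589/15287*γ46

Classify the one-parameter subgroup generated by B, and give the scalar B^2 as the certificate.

B^2 term by term: the squares give (-1800/15287)^2*(γ14)^2 + (-540/15287)^2*(γ16)^2 + (-8400/15287)^2*(γ24)^2 + (-2520/15287)^2*(γ26)^2 + (-400/15287)^2*(γ34)^2 + (-120/15287)^2*(γ36)^2 + (-46589/15287)^2*(γ46)^2 = 3240000/233692369*(-1) + 291600/233692369*(+1) + 70560000/233692369*(-1) + 6350400/233692369*(+1) + 160000/233692369*(-1) + 14400/233692369*(+1) + 2170534921/233692369*(+1) = 9 (each basis 2-blade squares to minus the product of its generators' squares); cross terms between blades sharing an index anticommute and cancel; the commuting (index-disjoint) pairs give grade-4 terms 2*c*c'*(blade product), which cancel blade by blade — γ1246: -9072000/233692369 + 9072000/233692369 = 0; γ1346: -432000/233692369 + 432000/233692369 = 0; γ2346: -2016000/233692369 + 2016000/233692369 = 0 — confirming B is simple. So B^2 = 9.
Answer: boost, certificate B^2 = 9. Why this suffices: the scalar 9 survives any versor conjugation, so its sign alone determines the class however B is presented.


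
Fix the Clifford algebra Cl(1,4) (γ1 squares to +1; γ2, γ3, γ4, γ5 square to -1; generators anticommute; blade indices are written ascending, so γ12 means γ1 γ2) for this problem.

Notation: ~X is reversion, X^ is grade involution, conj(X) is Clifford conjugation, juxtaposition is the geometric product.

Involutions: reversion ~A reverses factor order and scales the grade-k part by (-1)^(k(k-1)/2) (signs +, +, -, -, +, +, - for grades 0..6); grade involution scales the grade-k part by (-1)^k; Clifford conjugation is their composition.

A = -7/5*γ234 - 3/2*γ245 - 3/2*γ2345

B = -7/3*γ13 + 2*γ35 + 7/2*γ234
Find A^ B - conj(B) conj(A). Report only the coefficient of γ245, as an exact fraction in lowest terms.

first term: 49/10 + 21/4*γ5 - 3*γ24 - 21/4*γ35 + 49/15*γ124 - 3*γ234 + 14/5*γ245 - 7/2*γ1245 + 7/2*γ12345
second term: -49/10 - 21/4*γ5 + 3*γ24 - 21/4*γ35 - 49/15*γ124 + 3*γ234 - 14/5*γ245 - 7/2*γ1245 + 7/2*γ12345
Answer: 28/5


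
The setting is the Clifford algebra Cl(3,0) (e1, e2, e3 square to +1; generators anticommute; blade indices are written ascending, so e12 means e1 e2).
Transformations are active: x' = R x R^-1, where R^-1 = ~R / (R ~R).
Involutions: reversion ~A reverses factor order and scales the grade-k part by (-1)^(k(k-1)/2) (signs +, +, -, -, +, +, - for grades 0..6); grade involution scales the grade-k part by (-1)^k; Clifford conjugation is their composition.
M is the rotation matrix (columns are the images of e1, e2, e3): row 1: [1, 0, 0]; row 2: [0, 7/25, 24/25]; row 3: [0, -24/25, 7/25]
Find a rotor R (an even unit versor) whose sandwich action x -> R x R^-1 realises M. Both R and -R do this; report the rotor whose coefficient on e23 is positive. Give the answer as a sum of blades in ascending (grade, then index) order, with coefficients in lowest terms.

Method: write R = a + b12*e12 + b13*e13 + b23*e23 with a^2 + b12^2 + b13^2 + b23^2 = 1 (so R^-1 = ~R). Expanding the columns R e_j ~R gives tr M = 4a^2 - 1 and, from the antisymmetric part, M21 - M12 = -4a*b12, M13 - M31 = 4a*b13, M32 - M23 = -4a*b23.
Here tr M = 39/25, so a^2 = (1 + tr M)/4 = 16/25 and a = ±4/5. Taking a = 4/5: M21 - M12 = 0, M13 - M31 = 0, M32 - M23 = -48/25, giving b12 = 0, b13 = 0, b23 = 3/5, i.e. R = 4/5 + 3/5*e23.
Its e23 coefficient is already positive.
Answer: 4/5 + 3/5*e23. Note: both R and -R realise this M (trace 39/25); the covering map identifies them, and the e23-coefficient sign is the tie-breaker.
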